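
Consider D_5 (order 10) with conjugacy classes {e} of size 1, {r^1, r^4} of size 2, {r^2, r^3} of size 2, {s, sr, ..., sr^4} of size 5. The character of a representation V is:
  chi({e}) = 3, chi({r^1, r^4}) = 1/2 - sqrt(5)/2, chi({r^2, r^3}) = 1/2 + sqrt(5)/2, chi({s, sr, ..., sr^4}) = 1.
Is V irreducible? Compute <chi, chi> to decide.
Not irreducible (reducible): <chi, chi> = 2 > 1.

Argument: <chi, chi> = (1/|G|) sum_C |C| * |chi(C)|^2 = (1/10)[1*|3|^2 + 2*|1/2 - sqrt(5)/2|^2 + 2*|1/2 + sqrt(5)/2|^2 + 5*|1|^2]
  = (1/10)[(9) + (3 - sqrt(5)) + (sqrt(5) + 3) + (5)] = 20/10 = 2.
A character is irreducible iff <chi, chi> = 1, so this representation is reducible.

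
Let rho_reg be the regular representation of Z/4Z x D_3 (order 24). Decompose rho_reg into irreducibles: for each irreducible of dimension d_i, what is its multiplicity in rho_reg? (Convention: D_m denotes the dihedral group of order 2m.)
Each irreducible V_i of dimension d_i appears with multiplicity d_i, i.e. rho_reg = (direct sum over all irreducibles V_i) d_i V_i. The irreducible dimensions for Z/4Z x D_3 are 1, 1, 1, 1, 1, 1, 1, 1, 2, 2, 2, 2: 8 irreducibles of dimension 1, each with multiplicity 1; 4 irreducibles of dimension 2, each with multiplicity 2. Total dimension 8*1*1 + 4*2*2 = 24 = |G|.

Argument: General theorem: in the regular representation of a finite group G, each irreducible appears with multiplicity equal to its dimension. Check: dim(rho_reg) = sum d_i^2 = 1 + 1 + 1 + 1 + 1 + 1 + 1 + 1 + 4 + 4 + 4 + 4 = 24 = |G|.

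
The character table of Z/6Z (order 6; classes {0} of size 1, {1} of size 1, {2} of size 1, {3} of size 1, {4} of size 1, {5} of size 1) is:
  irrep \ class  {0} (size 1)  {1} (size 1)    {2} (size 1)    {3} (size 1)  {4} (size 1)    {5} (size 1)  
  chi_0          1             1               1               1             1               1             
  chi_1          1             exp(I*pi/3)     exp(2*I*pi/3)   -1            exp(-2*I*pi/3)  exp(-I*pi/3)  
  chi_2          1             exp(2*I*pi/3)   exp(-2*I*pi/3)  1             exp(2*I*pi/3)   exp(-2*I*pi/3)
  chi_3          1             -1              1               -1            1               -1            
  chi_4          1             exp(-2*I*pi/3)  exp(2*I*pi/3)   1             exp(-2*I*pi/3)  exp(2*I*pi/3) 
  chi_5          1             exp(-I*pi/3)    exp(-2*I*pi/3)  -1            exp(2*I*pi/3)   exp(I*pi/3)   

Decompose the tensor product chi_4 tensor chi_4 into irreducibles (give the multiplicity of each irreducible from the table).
chi_4 tensor chi_4 = chi_2 (all other irreducibles have multiplicity 0).

Working: The character of a tensor product is the pointwise product (chi_4 * chi_4)(C) = chi_4(C) * chi_4(C):
  {0}: (1)*(1), {1}: (exp(-2*I*pi/3))*(exp(-2*I*pi/3)), {2}: (exp(2*I*pi/3))*(exp(2*I*pi/3)), {3}: (1)*(1), {4}: (exp(-2*I*pi/3))*(exp(-2*I*pi/3)), {5}: (exp(2*I*pi/3))*(exp(2*I*pi/3))
so (chi_4 * chi_4) takes values
  {0} -> 1, {1} -> exp(2*I*pi/3), {2} -> exp(-2*I*pi/3), {3} -> 1, {4} -> exp(2*I*pi/3), {5} -> exp(-2*I*pi/3).
Now take the inner product of this character with each irreducible chi from the table, <chi_4*chi_4, chi> = (1/6) sum_C |C| (chi_4*chi_4)(C) conj(chi(C)):
  <chi_4*chi_4, chi_0> = (1/6)[1*(1)*conj(1) + 1*(exp(2*I*pi/3))*conj(1) + 1*(exp(-2*I*pi/3))*conj(1) + 1*(1)*conj(1) + 1*(exp(2*I*pi/3))*conj(1) + 1*(exp(-2*I*pi/3))*conj(1)]
      = (1/6)[(1) + (exp(2*I*pi/3)) + (exp(-2*I*pi/3)) + (1) + (exp(2*I*pi/3)) + (exp(-2*I*pi/3))] = 0/6 = 0
  <chi_4*chi_4, chi_1> = (1/6)[1*(1)*conj(1) + 1*(exp(2*I*pi/3))*conj(exp(I*pi/3)) + 1*(exp(-2*I*pi/3))*conj(exp(2*I*pi/3)) + 1*(1)*conj(-1) + 1*(exp(2*I*pi/3))*conj(exp(-2*I*pi/3)) + 1*(exp(-2*I*pi/3))*conj(exp(-I*pi/3))]
      = (1/6)[(1) + (exp(I*pi/3)) + (exp(2*I*pi/3)) + (-1) + (exp(-2*I*pi/3)) + (exp(-I*pi/3))] = 0/6 = 0
  <chi_4*chi_4, chi_2> = (1/6)[1*(1)*conj(1) + 1*(exp(2*I*pi/3))*conj(exp(2*I*pi/3)) + 1*(exp(-2*I*pi/3))*conj(exp(-2*I*pi/3)) + 1*(1)*conj(1) + 1*(exp(2*I*pi/3))*conj(exp(2*I*pi/3)) + 1*(exp(-2*I*pi/3))*conj(exp(-2*I*pi/3))]
      = (1/6)[(1) + (1) + (1) + (1) + (1) + (1)] = 6/6 = 1
  <chi_4*chi_4, chi_3> = (1/6)[1*(1)*conj(1) + 1*(exp(2*I*pi/3))*conj(-1) + 1*(exp(-2*I*pi/3))*conj(1) + 1*(1)*conj(-1) + 1*(exp(2*I*pi/3))*conj(1) + 1*(exp(-2*I*pi/3))*conj(-1)]
      = (1/6)[(1) + (-exp(2*I*pi/3)) + (exp(-2*I*pi/3)) + (-1) + (exp(2*I*pi/3)) + (-exp(-2*I*pi/3))] = 0/6 = 0
  <chi_4*chi_4, chi_4> = (1/6)[1*(1)*conj(1) + 1*(exp(2*I*pi/3))*conj(exp(-2*I*pi/3)) + 1*(exp(-2*I*pi/3))*conj(exp(2*I*pi/3)) + 1*(1)*conj(1) + 1*(exp(2*I*pi/3))*conj(exp(-2*I*pi/3)) + 1*(exp(-2*I*pi/3))*conj(exp(2*I*pi/3))]
      = (1/6)[(1) + (exp(-2*I*pi/3)) + (exp(2*I*pi/3)) + (1) + (exp(-2*I*pi/3)) + (exp(2*I*pi/3))] = 0/6 = 0
  <chi_4*chi_4, chi_5> = (1/6)[1*(1)*conj(1) + 1*(exp(2*I*pi/3))*conj(exp(-I*pi/3)) + 1*(exp(-2*I*pi/3))*conj(exp(-2*I*pi/3)) + 1*(1)*conj(-1) + 1*(exp(2*I*pi/3))*conj(exp(2*I*pi/3)) + 1*(exp(-2*I*pi/3))*conj(exp(I*pi/3))]
      = (1/6)[(1) + (-1) + (1) + (-1) + (1) + (-1)] = 0/6 = 0
(Exp terms are combined using exp(i*s)*conj(exp(i*t)) = exp(i*(s-t)), and sums of them are collapsed using the identity that for every m > 1 the m distinct m-th roots of unity sum to 0, e.g. 1 + exp(2*I*pi/3) + exp(-2*I*pi/3) = 0.)
Hence the multiplicities are chi_2: 1. Dimension check: dim(chi_4)*dim(chi_4) = 1*1 = 1 and sum (mult * dim) = 1*1 = 1.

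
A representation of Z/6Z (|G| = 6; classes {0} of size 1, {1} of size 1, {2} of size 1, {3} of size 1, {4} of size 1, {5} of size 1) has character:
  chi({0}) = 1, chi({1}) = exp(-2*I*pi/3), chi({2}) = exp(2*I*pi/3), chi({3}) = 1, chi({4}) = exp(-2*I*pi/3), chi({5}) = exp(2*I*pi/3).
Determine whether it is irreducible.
Irreducible: <chi, chi> = 1.

Reasoning: <chi, chi> = (1/|G|) sum_C |C| * |chi(C)|^2 = (1/6)[1*|1|^2 + 1*|exp(-2*I*pi/3)|^2 + 1*|exp(2*I*pi/3)|^2 + 1*|1|^2 + 1*|exp(-2*I*pi/3)|^2 + 1*|exp(2*I*pi/3)|^2]
  = (1/6)[(1) + (1) + (1) + (1) + (1) + (1)] = 6/6 = 1.
(Exp terms are combined using exp(i*s)*conj(exp(i*t)) = exp(i*(s-t)), and sums of them are collapsed using the identity that for every m > 1 the m distinct m-th roots of unity sum to 0, e.g. 1 + exp(2*I*pi/3) + exp(-2*I*pi/3) = 0.)
A character is irreducible iff <chi, chi> = 1, so this representation is irreducible.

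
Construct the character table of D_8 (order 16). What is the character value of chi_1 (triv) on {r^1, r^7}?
Conjugacy classes: {e} of size 1, {r^4} of size 1, {r^1, r^7} of size 2, {r^2, r^6} of size 2, {r^3, r^5} of size 2, {s, sr^2, ...} of size 4, {sr, sr^3, ...} of size 4.
Character table:
  irrep \ class              {e} (size 1)  {r^4} (size 1)  {r^1, r^7} (size 2)  {r^2, r^6} (size 2)  {r^3, r^5} (size 2)  {s, sr^2, ...} (size 4)  {sr, sr^3, ...} (size 4)
  chi_1 (triv)               1             1               1                    1                    1                    1                        1                       
  chi_2 (sign: r->1, s->-1)  1             1               1                    1                    1                    -1                       -1                      
  chi_3 (r->-1, s->1)        1             1               -1                   1                    -1                   1                        -1                      
  chi_4 (r->-1, s->-1)       1             1               -1                   1                    -1                   -1                       1                       
  chi_5 (2d, j=1)            2             -2              sqrt(2)              0                    -sqrt(2)             0                        0                       
  chi_6 (2d, j=2)            2             2               0                    -2                   0                    0                        0                       
  chi_7 (2d, j=3)            2             -2              -sqrt(2)             0                    sqrt(2)              0                        0                       

Spot check: chi_1 (triv) on {r^1, r^7} = 1.

Proof sketch: D_8 has order 2*8 = 16 with 7 conjugacy classes, hence 7 irreducibles. Sum of squared dims 1 + 1 + 1 + 1 + 4 + 4 + 4 = 16 = |G|. Linear characters come from the abelianisation; the 2-dimensional irreps have character r^k -> 2*cos(2*pi*j*k/8), reflections -> 0.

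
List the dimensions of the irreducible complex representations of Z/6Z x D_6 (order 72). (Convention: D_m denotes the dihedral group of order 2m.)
Dimensions: 1, 1, 1, 1, 1, 1, 1, 1, 1, 1, 1, 1, 1, 1, 1, 1, 1, 1, 1, 1, 1, 1, 1, 1, 2, 2, 2, 2, 2, 2, 2, 2, 2, 2, 2, 2

Argument: There are 36 irreducibles (= number of conjugacy classes). Their dimensions d_i satisfy sum d_i^2 = |G| = 72: 1 + 1 + 1 + 1 + 1 + 1 + 1 + 1 + 1 + 1 + 1 + 1 + 1 + 1 + 1 + 1 + 1 + 1 + 1 + 1 + 1 + 1 + 1 + 1 + 4 + 4 + 4 + 4 + 4 + 4 + 4 + 4 + 4 + 4 + 4 + 4 = 72. (For the product with Z/6Z: each of the 6 1-dim characters of Z/6Z tensors with each irrep of D_6, giving 6 copies of each D_6-dimension.)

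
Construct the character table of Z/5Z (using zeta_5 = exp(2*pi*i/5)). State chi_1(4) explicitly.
Character table of Z/5Z (irreps indexed chi_0,...,chi_4 with chi_k(m) = zeta_5^(k*m), zeta_5 = exp(2*pi*i/5)):
  irrep \ class  {0} (size 1)  {1} (size 1)    {2} (size 1)    {3} (size 1)    {4} (size 1)  
  chi_0          1             1               1               1               1             
  chi_1          1             exp(2*I*pi/5)   exp(4*I*pi/5)   exp(-4*I*pi/5)  exp(-2*I*pi/5)
  chi_2          1             exp(4*I*pi/5)   exp(-2*I*pi/5)  exp(2*I*pi/5)   exp(-4*I*pi/5)
  chi_3          1             exp(-4*I*pi/5)  exp(2*I*pi/5)   exp(-2*I*pi/5)  exp(4*I*pi/5) 
  chi_4          1             exp(-2*I*pi/5)  exp(-4*I*pi/5)  exp(4*I*pi/5)   exp(2*I*pi/5) 

Spot check: chi_1(4) = zeta_5^(1*4) = zeta_5^4 = exp(-2*I*pi/5).

Reasoning: Z/5Z is abelian, so all 5 irreducible complex representations are 1-dimensional. They are given by chi_k(m) = zeta_5^(k*m) for k = 0,...,4. Row orthogonality: sum_m chi_k(m) conj(chi_l(m)) = 5 * [k = l].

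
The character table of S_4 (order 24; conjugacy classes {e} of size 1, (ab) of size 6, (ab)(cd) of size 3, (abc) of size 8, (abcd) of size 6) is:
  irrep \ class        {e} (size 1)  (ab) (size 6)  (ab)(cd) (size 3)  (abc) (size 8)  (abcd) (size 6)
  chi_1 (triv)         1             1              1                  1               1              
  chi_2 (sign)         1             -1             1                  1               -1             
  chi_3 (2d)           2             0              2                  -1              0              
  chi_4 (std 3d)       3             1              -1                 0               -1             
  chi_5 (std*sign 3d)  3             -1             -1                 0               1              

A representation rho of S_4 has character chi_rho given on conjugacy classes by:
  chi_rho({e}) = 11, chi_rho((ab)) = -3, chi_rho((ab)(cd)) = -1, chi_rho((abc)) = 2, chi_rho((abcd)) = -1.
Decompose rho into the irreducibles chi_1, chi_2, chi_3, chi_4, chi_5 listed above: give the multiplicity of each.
Multiplicities: chi_1: 0, chi_2: 2, chi_3: 0, chi_4: 1, chi_5: 2.

Argument: Use <chi_rho, chi> = (1/|G|) sum_C |C| * chi_rho(C) * conj(chi(C)) with |G| = 24 for each irreducible chi in the table:
  <chi_rho, chi_1> = (1/24)[1*(11)*conj(1) + 6*(-3)*conj(1) + 3*(-1)*conj(1) + 8*(2)*conj(1) + 6*(-1)*conj(1)]
      = (1/24)[(11) + (-18) + (-3) + (16) + (-6)] = 0/24 = 0
  <chi_rho, chi_2> = (1/24)[1*(11)*conj(1) + 6*(-3)*conj(-1) + 3*(-1)*conj(1) + 8*(2)*conj(1) + 6*(-1)*conj(-1)]
      = (1/24)[(11) + (18) + (-3) + (16) + (6)] = 48/24 = 2
  <chi_rho, chi_3> = (1/24)[1*(11)*conj(2) + 6*(-3)*conj(0) + 3*(-1)*conj(2) + 8*(2)*conj(-1) + 6*(-1)*conj(0)]
      = (1/24)[(22) + (0) + (-6) + (-16) + (0)] = 0/24 = 0
  <chi_rho, chi_4> = (1/24)[1*(11)*conj(3) + 6*(-3)*conj(1) + 3*(-1)*conj(-1) + 8*(2)*conj(0) + 6*(-1)*conj(-1)]
      = (1/24)[(33) + (-18) + (3) + (0) + (6)] = 24/24 = 1
  <chi_rho, chi_5> = (1/24)[1*(11)*conj(3) + 6*(-3)*conj(-1) + 3*(-1)*conj(-1) + 8*(2)*conj(0) + 6*(-1)*conj(1)]
      = (1/24)[(33) + (18) + (3) + (0) + (-6)] = 48/24 = 2
Dimension check: dim(rho) = sum (mult * dim) = 0*1 + 2*1 + 0*2 + 1*3 + 2*3 = 11 = chi_rho(e) = 11.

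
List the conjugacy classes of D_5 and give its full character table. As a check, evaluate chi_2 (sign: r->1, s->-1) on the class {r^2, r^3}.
Conjugacy classes: {e} of size 1, {r^1, r^4} of size 2, {r^2, r^3} of size 2, {s, sr, ..., sr^4} of size 5.
Character table:
  irrep \ class              {e} (size 1)  {r^1, r^4} (size 2)  {r^2, r^3} (size 2)  {s, sr, ..., sr^4} (size 5)
  chi_1 (triv)               1             1                    1                    1                          
  chi_2 (sign: r->1, s->-1)  1             1                    1                    -1                         
  chi_3 (2d, j=1)            2             -1/2 + sqrt(5)/2     -sqrt(5)/2 - 1/2     0                          
  chi_4 (2d, j=2)            2             -sqrt(5)/2 - 1/2     -1/2 + sqrt(5)/2     0                          

Spot check: chi_2 (sign: r->1, s->-1) on {r^2, r^3} = 1.

Proof sketch: D_5 has order 2*5 = 10 with 4 conjugacy classes, hence 4 irreducibles. Sum of squared dims 1 + 1 + 4 + 4 = 10 = |G|. Linear characters come from the abelianisation; the 2-dimensional irreps have character r^k -> 2*cos(2*pi*j*k/5), reflections -> 0.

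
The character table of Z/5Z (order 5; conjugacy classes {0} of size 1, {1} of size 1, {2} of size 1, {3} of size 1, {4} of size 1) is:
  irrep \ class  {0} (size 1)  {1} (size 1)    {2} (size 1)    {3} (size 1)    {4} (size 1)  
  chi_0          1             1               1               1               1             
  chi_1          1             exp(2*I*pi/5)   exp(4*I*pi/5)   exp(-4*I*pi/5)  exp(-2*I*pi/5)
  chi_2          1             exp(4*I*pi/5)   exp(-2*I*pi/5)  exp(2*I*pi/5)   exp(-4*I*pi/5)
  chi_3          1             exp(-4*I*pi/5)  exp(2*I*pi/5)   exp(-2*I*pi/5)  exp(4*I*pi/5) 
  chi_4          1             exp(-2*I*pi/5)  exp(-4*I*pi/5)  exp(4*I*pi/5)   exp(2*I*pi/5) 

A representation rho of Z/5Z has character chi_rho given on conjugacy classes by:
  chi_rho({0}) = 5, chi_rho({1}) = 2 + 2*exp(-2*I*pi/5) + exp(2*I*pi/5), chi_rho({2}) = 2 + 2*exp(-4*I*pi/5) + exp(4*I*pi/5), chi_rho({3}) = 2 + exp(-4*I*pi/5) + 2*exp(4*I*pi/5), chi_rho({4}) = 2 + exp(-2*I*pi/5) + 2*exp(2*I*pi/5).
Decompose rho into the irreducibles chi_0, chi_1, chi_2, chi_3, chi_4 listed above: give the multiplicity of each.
Multiplicities: chi_0: 2, chi_1: 1, chi_2: 0, chi_3: 0, chi_4: 2.

Argument: Use <chi_rho, chi> = (1/|G|) sum_C |C| * chi_rho(C) * conj(chi(C)) with |G| = 5 for each irreducible chi in the table:
  <chi_rho, chi_0> = (1/5)[1*(5)*conj(1) + 1*(2 + 2*exp(-2*I*pi/5) + exp(2*I*pi/5))*conj(1) + 1*(2 + 2*exp(-4*I*pi/5) + exp(4*I*pi/5))*conj(1) + 1*(2 + exp(-4*I*pi/5) + 2*exp(4*I*pi/5))*conj(1) + 1*(2 + exp(-2*I*pi/5) + 2*exp(2*I*pi/5))*conj(1)]
      = (1/5)[(5) + (2 + 2*exp(-2*I*pi/5) + exp(2*I*pi/5)) + (2 + 2*exp(-4*I*pi/5) + exp(4*I*pi/5)) + (2 + exp(-4*I*pi/5) + 2*exp(4*I*pi/5)) + (2 + exp(-2*I*pi/5) + 2*exp(2*I*pi/5))] = 10/5 = 2
  <chi_rho, chi_1> = (1/5)[1*(5)*conj(1) + 1*(2 + 2*exp(-2*I*pi/5) + exp(2*I*pi/5))*conj(exp(2*I*pi/5)) + 1*(2 + 2*exp(-4*I*pi/5) + exp(4*I*pi/5))*conj(exp(4*I*pi/5)) + 1*(2 + exp(-4*I*pi/5) + 2*exp(4*I*pi/5))*conj(exp(-4*I*pi/5)) + 1*(2 + exp(-2*I*pi/5) + 2*exp(2*I*pi/5))*conj(exp(-2*I*pi/5))]
      = (1/5)[(5) + (1 + 2*exp(-2*I*pi/5) + 2*exp(-4*I*pi/5)) + (1 + 2*exp(-4*I*pi/5) + 2*exp(2*I*pi/5)) + (1 + 2*exp(-2*I*pi/5) + 2*exp(4*I*pi/5)) + (1 + 2*exp(4*I*pi/5) + 2*exp(2*I*pi/5))] = 5/5 = 1
  <chi_rho, chi_2> = (1/5)[1*(5)*conj(1) + 1*(2 + 2*exp(-2*I*pi/5) + exp(2*I*pi/5))*conj(exp(4*I*pi/5)) + 1*(2 + 2*exp(-4*I*pi/5) + exp(4*I*pi/5))*conj(exp(-2*I*pi/5)) + 1*(2 + exp(-4*I*pi/5) + 2*exp(4*I*pi/5))*conj(exp(2*I*pi/5)) + 1*(2 + exp(-2*I*pi/5) + 2*exp(2*I*pi/5))*conj(exp(-4*I*pi/5))]
      = (1/5)[(5) + (2*exp(-4*I*pi/5) + exp(-2*I*pi/5) + 2*exp(4*I*pi/5)) + (2*exp(-2*I*pi/5) + exp(-4*I*pi/5) + 2*exp(2*I*pi/5)) + (2*exp(-2*I*pi/5) + exp(4*I*pi/5) + 2*exp(2*I*pi/5)) + (2*exp(-4*I*pi/5) + exp(2*I*pi/5) + 2*exp(4*I*pi/5))] = 0/5 = 0
  <chi_rho, chi_3> = (1/5)[1*(5)*conj(1) + 1*(2 + 2*exp(-2*I*pi/5) + exp(2*I*pi/5))*conj(exp(-4*I*pi/5)) + 1*(2 + 2*exp(-4*I*pi/5) + exp(4*I*pi/5))*conj(exp(2*I*pi/5)) + 1*(2 + exp(-4*I*pi/5) + 2*exp(4*I*pi/5))*conj(exp(-2*I*pi/5)) + 1*(2 + exp(-2*I*pi/5) + 2*exp(2*I*pi/5))*conj(exp(4*I*pi/5))]
      = (1/5)[(5) + (exp(-4*I*pi/5) + 2*exp(4*I*pi/5) + 2*exp(2*I*pi/5)) + (2*exp(-2*I*pi/5) + exp(2*I*pi/5) + 2*exp(4*I*pi/5)) + (2*exp(-4*I*pi/5) + exp(-2*I*pi/5) + 2*exp(2*I*pi/5)) + (2*exp(-2*I*pi/5) + 2*exp(-4*I*pi/5) + exp(4*I*pi/5))] = 0/5 = 0
  <chi_rho, chi_4> = (1/5)[1*(5)*conj(1) + 1*(2 + 2*exp(-2*I*pi/5) + exp(2*I*pi/5))*conj(exp(-2*I*pi/5)) + 1*(2 + 2*exp(-4*I*pi/5) + exp(4*I*pi/5))*conj(exp(-4*I*pi/5)) + 1*(2 + exp(-4*I*pi/5) + 2*exp(4*I*pi/5))*conj(exp(4*I*pi/5)) + 1*(2 + exp(-2*I*pi/5) + 2*exp(2*I*pi/5))*conj(exp(2*I*pi/5))]
      = (1/5)[(5) + (2 + exp(4*I*pi/5) + 2*exp(2*I*pi/5)) + (2 + exp(-2*I*pi/5) + 2*exp(4*I*pi/5)) + (2 + 2*exp(-4*I*pi/5) + exp(2*I*pi/5)) + (2 + 2*exp(-2*I*pi/5) + exp(-4*I*pi/5))] = 10/5 = 2
(Exp terms are combined using exp(i*s)*conj(exp(i*t)) = exp(i*(s-t)), and sums of them are collapsed using the identity that for every m > 1 the m distinct m-th roots of unity sum to 0, e.g. 1 + exp(2*I*pi/3) + exp(-2*I*pi/3) = 0.)
Dimension check: dim(rho) = sum (mult * dim) = 2*1 + 1*1 + 0*1 + 0*1 + 2*1 = 5 = chi_rho(e) = 5.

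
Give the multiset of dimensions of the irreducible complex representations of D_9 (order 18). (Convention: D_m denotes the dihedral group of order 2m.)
Dimensions: 1, 1, 2, 2, 2, 2

Proof sketch: There are 6 irreducibles (= number of conjugacy classes). Their dimensions d_i satisfy sum d_i^2 = |G| = 18: 1 + 1 + 4 + 4 + 4 + 4 = 18.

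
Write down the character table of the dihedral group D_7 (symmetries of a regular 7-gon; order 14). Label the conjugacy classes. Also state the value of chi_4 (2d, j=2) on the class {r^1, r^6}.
Conjugacy classes: {e} of size 1, {r^1, r^6} of size 2, {r^2, r^5} of size 2, {r^3, r^4} of size 2, {s, sr, ..., sr^6} of size 7.
Character table:
  irrep \ class              {e} (size 1)  {r^1, r^6} (size 2)  {r^2, r^5} (size 2)  {r^3, r^4} (size 2)  {s, sr, ..., sr^6} (size 7)
  chi_1 (triv)               1             1                    1                    1                    1                          
  chi_2 (sign: r->1, s->-1)  1             1                    1                    1                    -1                         
  chi_3 (2d, j=1)            2             2*cos(2*pi/7)        -2*cos(3*pi/7)       -2*cos(pi/7)         0                          
  chi_4 (2d, j=2)            2             -2*cos(3*pi/7)       -2*cos(pi/7)         2*cos(2*pi/7)        0                          
  chi_5 (2d, j=3)            2             -2*cos(pi/7)         2*cos(2*pi/7)        -2*cos(3*pi/7)       0                          

Spot check: chi_4 (2d, j=2) on {r^1, r^6} = -2*cos(3*pi/7).

Argument: D_7 has order 2*7 = 14 with 5 conjugacy classes, hence 5 irreducibles. Sum of squared dims 1 + 1 + 4 + 4 + 4 = 14 = |G|. Linear characters come from the abelianisation; the 2-dimensional irreps have character r^k -> 2*cos(2*pi*j*k/7), reflections -> 0.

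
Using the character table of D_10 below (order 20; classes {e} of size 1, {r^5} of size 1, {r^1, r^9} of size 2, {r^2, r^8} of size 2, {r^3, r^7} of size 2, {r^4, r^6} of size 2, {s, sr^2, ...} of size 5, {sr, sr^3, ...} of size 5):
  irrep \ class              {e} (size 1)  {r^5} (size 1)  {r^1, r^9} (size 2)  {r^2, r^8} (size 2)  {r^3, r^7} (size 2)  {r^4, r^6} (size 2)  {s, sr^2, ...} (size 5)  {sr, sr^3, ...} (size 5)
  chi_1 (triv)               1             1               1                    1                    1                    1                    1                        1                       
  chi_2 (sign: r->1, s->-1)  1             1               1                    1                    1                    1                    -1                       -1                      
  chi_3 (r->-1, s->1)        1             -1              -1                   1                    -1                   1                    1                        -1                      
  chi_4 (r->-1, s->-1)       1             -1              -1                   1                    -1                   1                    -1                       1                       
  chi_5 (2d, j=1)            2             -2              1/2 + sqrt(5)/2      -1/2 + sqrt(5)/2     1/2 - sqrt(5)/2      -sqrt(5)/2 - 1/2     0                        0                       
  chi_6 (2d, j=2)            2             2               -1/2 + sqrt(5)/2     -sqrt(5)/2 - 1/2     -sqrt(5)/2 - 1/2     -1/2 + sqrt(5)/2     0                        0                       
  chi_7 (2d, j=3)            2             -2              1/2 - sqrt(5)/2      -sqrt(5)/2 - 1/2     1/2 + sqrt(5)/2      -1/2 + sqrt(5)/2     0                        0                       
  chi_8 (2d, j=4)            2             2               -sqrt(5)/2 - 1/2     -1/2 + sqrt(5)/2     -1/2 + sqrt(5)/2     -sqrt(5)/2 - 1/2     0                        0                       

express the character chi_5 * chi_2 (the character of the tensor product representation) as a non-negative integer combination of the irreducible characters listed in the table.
chi_5 tensor chi_2 = chi_5 (all other irreducibles have multiplicity 0).

Solution. The character of a tensor product is the pointwise product (chi_5 * chi_2)(C) = chi_5(C) * chi_2(C):
  {e}: (2)*(1), {r^5}: (-2)*(1), {r^1, r^9}: (1/2 + sqrt(5)/2)*(1), {r^2, r^8}: (-1/2 + sqrt(5)/2)*(1), {r^3, r^7}: (1/2 - sqrt(5)/2)*(1), {r^4, r^6}: (-sqrt(5)/2 - 1/2)*(1), {s, sr^2, ...}: (0)*(-1), {sr, sr^3, ...}: (0)*(-1)
so (chi_5 * chi_2) takes values
  {e} -> 2, {r^5} -> -2, {r^1, r^9} -> 1/2 + sqrt(5)/2, {r^2, r^8} -> -1/2 + sqrt(5)/2, {r^3, r^7} -> 1/2 - sqrt(5)/2, {r^4, r^6} -> -sqrt(5)/2 - 1/2, {s, sr^2, ...} -> 0, {sr, sr^3, ...} -> 0.
Now take the inner product of this character with each irreducible chi from the table, <chi_5*chi_2, chi> = (1/20) sum_C |C| (chi_5*chi_2)(C) conj(chi(C)):
  <chi_5*chi_2, chi_1> = (1/20)[1*(2)*conj(1) + 1*(-2)*conj(1) + 2*(1/2 + sqrt(5)/2)*conj(1) + 2*(-1/2 + sqrt(5)/2)*conj(1) + 2*(1/2 - sqrt(5)/2)*conj(1) + 2*(-sqrt(5)/2 - 1/2)*conj(1) + 5*(0)*conj(1) + 5*(0)*conj(1)]
      = (1/20)[(2) + (-2) + (1 + sqrt(5)) + (-1 + sqrt(5)) + (1 - sqrt(5)) + (-sqrt(5) - 1) + (0) + (0)] = 0/20 = 0
  <chi_5*chi_2, chi_2> = (1/20)[1*(2)*conj(1) + 1*(-2)*conj(1) + 2*(1/2 + sqrt(5)/2)*conj(1) + 2*(-1/2 + sqrt(5)/2)*conj(1) + 2*(1/2 - sqrt(5)/2)*conj(1) + 2*(-sqrt(5)/2 - 1/2)*conj(1) + 5*(0)*conj(-1) + 5*(0)*conj(-1)]
      = (1/20)[(2) + (-2) + (1 + sqrt(5)) + (-1 + sqrt(5)) + (1 - sqrt(5)) + (-sqrt(5) - 1) + (0) + (0)] = 0/20 = 0
  <chi_5*chi_2, chi_3> = (1/20)[1*(2)*conj(1) + 1*(-2)*conj(-1) + 2*(1/2 + sqrt(5)/2)*conj(-1) + 2*(-1/2 + sqrt(5)/2)*conj(1) + 2*(1/2 - sqrt(5)/2)*conj(-1) + 2*(-sqrt(5)/2 - 1/2)*conj(1) + 5*(0)*conj(1) + 5*(0)*conj(-1)]
      = (1/20)[(2) + (2) + (-sqrt(5) - 1) + (-1 + sqrt(5)) + (-1 + sqrt(5)) + (-sqrt(5) - 1) + (0) + (0)] = 0/20 = 0
  <chi_5*chi_2, chi_4> = (1/20)[1*(2)*conj(1) + 1*(-2)*conj(-1) + 2*(1/2 + sqrt(5)/2)*conj(-1) + 2*(-1/2 + sqrt(5)/2)*conj(1) + 2*(1/2 - sqrt(5)/2)*conj(-1) + 2*(-sqrt(5)/2 - 1/2)*conj(1) + 5*(0)*conj(-1) + 5*(0)*conj(1)]
      = (1/20)[(2) + (2) + (-sqrt(5) - 1) + (-1 + sqrt(5)) + (-1 + sqrt(5)) + (-sqrt(5) - 1) + (0) + (0)] = 0/20 = 0
  <chi_5*chi_2, chi_5> = (1/20)[1*(2)*conj(2) + 1*(-2)*conj(-2) + 2*(1/2 + sqrt(5)/2)*conj(1/2 + sqrt(5)/2) + 2*(-1/2 + sqrt(5)/2)*conj(-1/2 + sqrt(5)/2) + 2*(1/2 - sqrt(5)/2)*conj(1/2 - sqrt(5)/2) + 2*(-sqrt(5)/2 - 1/2)*conj(-sqrt(5)/2 - 1/2) + 5*(0)*conj(0) + 5*(0)*conj(0)]
      = (1/20)[(4) + (4) + (sqrt(5) + 3) + (3 - sqrt(5)) + (3 - sqrt(5)) + (sqrt(5) + 3) + (0) + (0)] = 20/20 = 1
  <chi_5*chi_2, chi_6> = (1/20)[1*(2)*conj(2) + 1*(-2)*conj(2) + 2*(1/2 + sqrt(5)/2)*conj(-1/2 + sqrt(5)/2) + 2*(-1/2 + sqrt(5)/2)*conj(-sqrt(5)/2 - 1/2) + 2*(1/2 - sqrt(5)/2)*conj(-sqrt(5)/2 - 1/2) + 2*(-sqrt(5)/2 - 1/2)*conj(-1/2 + sqrt(5)/2) + 5*(0)*conj(0) + 5*(0)*conj(0)]
      = (1/20)[(4) + (-4) + (2) + (-2) + (2) + (-2) + (0) + (0)] = 0/20 = 0
  <chi_5*chi_2, chi_7> = (1/20)[1*(2)*conj(2) + 1*(-2)*conj(-2) + 2*(1/2 + sqrt(5)/2)*conj(1/2 - sqrt(5)/2) + 2*(-1/2 + sqrt(5)/2)*conj(-sqrt(5)/2 - 1/2) + 2*(1/2 - sqrt(5)/2)*conj(1/2 + sqrt(5)/2) + 2*(-sqrt(5)/2 - 1/2)*conj(-1/2 + sqrt(5)/2) + 5*(0)*conj(0) + 5*(0)*conj(0)]
      = (1/20)[(4) + (4) + (-2) + (-2) + (-2) + (-2) + (0) + (0)] = 0/20 = 0
  <chi_5*chi_2, chi_8> = (1/20)[1*(2)*conj(2) + 1*(-2)*conj(2) + 2*(1/2 + sqrt(5)/2)*conj(-sqrt(5)/2 - 1/2) + 2*(-1/2 + sqrt(5)/2)*conj(-1/2 + sqrt(5)/2) + 2*(1/2 - sqrt(5)/2)*conj(-1/2 + sqrt(5)/2) + 2*(-sqrt(5)/2 - 1/2)*conj(-sqrt(5)/2 - 1/2) + 5*(0)*conj(0) + 5*(0)*conj(0)]
      = (1/20)[(4) + (-4) + (-3 - sqrt(5)) + (3 - sqrt(5)) + (-3 + sqrt(5)) + (sqrt(5) + 3) + (0) + (0)] = 0/20 = 0
Hence the multiplicities are chi_5: 1. Dimension check: dim(chi_5)*dim(chi_2) = 2*1 = 2 and sum (mult * dim) = 1*2 = 2.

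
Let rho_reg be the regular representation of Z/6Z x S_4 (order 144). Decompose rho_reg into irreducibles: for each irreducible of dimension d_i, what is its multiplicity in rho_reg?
Each irreducible V_i of dimension d_i appears with multiplicity d_i, i.e. rho_reg = (direct sum over all irreducibles V_i) d_i V_i. The irreducible dimensions for Z/6Z x S_4 are 1, 1, 1, 1, 1, 1, 1, 1, 1, 1, 1, 1, 2, 2, 2, 2, 2, 2, 3, 3, 3, 3, 3, 3, 3, 3, 3, 3, 3, 3: 12 irreducibles of dimension 1, each with multiplicity 1; 6 irreducibles of dimension 2, each with multiplicity 2; 12 irreducibles of dimension 3, each with multiplicity 3. Total dimension 12*1*1 + 6*2*2 + 12*3*3 = 144 = |G|.

Why: General theorem: in the regular representation of a finite group G, each irreducible appears with multiplicity equal to its dimension. Check: dim(rho_reg) = sum d_i^2 = 1 + 1 + 1 + 1 + 1 + 1 + 1 + 1 + 1 + 1 + 1 + 1 + 4 + 4 + 4 + 4 + 4 + 4 + 9 + 9 + 9 + 9 + 9 + 9 + 9 + 9 + 9 + 9 + 9 + 9 = 144 = |G|.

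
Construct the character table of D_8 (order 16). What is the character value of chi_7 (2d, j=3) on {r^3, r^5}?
Conjugacy classes: {e} of size 1, {r^4} of size 1, {r^1, r^7} of size 2, {r^2, r^6} of size 2, {r^3, r^5} of size 2, {s, sr^2, ...} of size 4, {sr, sr^3, ...} of size 4.
Character table:
  irrep \ class              {e} (size 1)  {r^4} (size 1)  {r^1, r^7} (size 2)  {r^2, r^6} (size 2)  {r^3, r^5} (size 2)  {s, sr^2, ...} (size 4)  {sr, sr^3, ...} (size 4)
  chi_1 (triv)               1             1               1                    1                    1                    1                        1                       
  chi_2 (sign: r->1, s->-1)  1             1               1                    1                    1                    -1                       -1                      
  chi_3 (r->-1, s->1)        1             1               -1                   1                    -1                   1                        -1                      
  chi_4 (r->-1, s->-1)       1             1               -1                   1                    -1                   -1                       1                       
  chi_5 (2d, j=1)            2             -2              sqrt(2)              0                    -sqrt(2)             0                        0                       
  chi_6 (2d, j=2)            2             2               0                    -2                   0                    0                        0                       
  chi_7 (2d, j=3)            2             -2              -sqrt(2)             0                    sqrt(2)              0                        0                       

Spot check: chi_7 (2d, j=3) on {r^3, r^5} = sqrt(2).

Solution. D_8 has order 2*8 = 16 with 7 conjugacy classes, hence 7 irreducibles. Sum of squared dims 1 + 1 + 1 + 1 + 4 + 4 + 4 = 16 = |G|. Linear characters come from the abelianisation; the 2-dimensional irreps have character r^k -> 2*cos(2*pi*j*k/8), reflections -> 0.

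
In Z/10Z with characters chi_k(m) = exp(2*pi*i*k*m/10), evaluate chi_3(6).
chi_3(6) = zeta_10^18 = exp(-2*I*pi/5)

Solution. chi_3(6) = zeta_10^(3*6) = zeta_10^18. Since zeta_10^10 = 1, this equals zeta_10^8 = exp(2*pi*i*8/10) = exp(-2*I*pi/5).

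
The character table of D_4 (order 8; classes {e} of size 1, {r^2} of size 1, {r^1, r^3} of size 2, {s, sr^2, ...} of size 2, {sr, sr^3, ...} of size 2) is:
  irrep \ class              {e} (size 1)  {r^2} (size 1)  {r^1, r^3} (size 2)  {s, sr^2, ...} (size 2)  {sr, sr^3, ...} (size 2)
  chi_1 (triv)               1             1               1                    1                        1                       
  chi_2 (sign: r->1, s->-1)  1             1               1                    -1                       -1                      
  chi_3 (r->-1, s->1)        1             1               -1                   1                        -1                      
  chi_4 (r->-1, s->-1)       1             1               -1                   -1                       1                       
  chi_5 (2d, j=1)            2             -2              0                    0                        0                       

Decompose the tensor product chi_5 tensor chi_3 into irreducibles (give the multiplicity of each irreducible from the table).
chi_5 tensor chi_3 = chi_5 (all other irreducibles have multiplicity 0).

Working: The character of a tensor product is the pointwise product (chi_5 * chi_3)(C) = chi_5(C) * chi_3(C):
  {e}: (2)*(1), {r^2}: (-2)*(1), {r^1, r^3}: (0)*(-1), {s, sr^2, ...}: (0)*(1), {sr, sr^3, ...}: (0)*(-1)
so (chi_5 * chi_3) takes values
  {e} -> 2, {r^2} -> -2, {r^1, r^3} -> 0, {s, sr^2, ...} -> 0, {sr, sr^3, ...} -> 0.
Now take the inner product of this character with each irreducible chi from the table, <chi_5*chi_3, chi> = (1/8) sum_C |C| (chi_5*chi_3)(C) conj(chi(C)):
  <chi_5*chi_3, chi_1> = (1/8)[1*(2)*conj(1) + 1*(-2)*conj(1) + 2*(0)*conj(1) + 2*(0)*conj(1) + 2*(0)*conj(1)]
      = (1/8)[(2) + (-2) + (0) + (0) + (0)] = 0/8 = 0
  <chi_5*chi_3, chi_2> = (1/8)[1*(2)*conj(1) + 1*(-2)*conj(1) + 2*(0)*conj(1) + 2*(0)*conj(-1) + 2*(0)*conj(-1)]
      = (1/8)[(2) + (-2) + (0) + (0) + (0)] = 0/8 = 0
  <chi_5*chi_3, chi_3> = (1/8)[1*(2)*conj(1) + 1*(-2)*conj(1) + 2*(0)*conj(-1) + 2*(0)*conj(1) + 2*(0)*conj(-1)]
      = (1/8)[(2) + (-2) + (0) + (0) + (0)] = 0/8 = 0
  <chi_5*chi_3, chi_4> = (1/8)[1*(2)*conj(1) + 1*(-2)*conj(1) + 2*(0)*conj(-1) + 2*(0)*conj(-1) + 2*(0)*conj(1)]
      = (1/8)[(2) + (-2) + (0) + (0) + (0)] = 0/8 = 0
  <chi_5*chi_3, chi_5> = (1/8)[1*(2)*conj(2) + 1*(-2)*conj(-2) + 2*(0)*conj(0) + 2*(0)*conj(0) + 2*(0)*conj(0)]
      = (1/8)[(4) + (4) + (0) + (0) + (0)] = 8/8 = 1
Hence the multiplicities are chi_5: 1. Dimension check: dim(chi_5)*dim(chi_3) = 2*1 = 2 and sum (mult * dim) = 1*2 = 2.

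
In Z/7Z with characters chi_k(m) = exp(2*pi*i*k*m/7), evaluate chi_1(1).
chi_1(1) = zeta_7^1 = exp(2*I*pi/7)

Why: chi_1(1) = zeta_7^(1*1) = zeta_7^1. Since zeta_7^7 = 1, this equals zeta_7^1 = exp(2*pi*i*1/7) = exp(2*I*pi/7).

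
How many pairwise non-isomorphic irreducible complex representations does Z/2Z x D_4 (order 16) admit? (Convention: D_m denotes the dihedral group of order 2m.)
10

Argument: The number of irreducible complex representations of a finite group equals its number of conjugacy classes. For a direct product, #classes(G x H) = #classes(G) * #classes(H). Z/2Z has 2 classes (abelian), D_4 has 5 classes, so 2 * 5 = 10, so Z/2Z x D_4 (order 16) has exactly 10 irreducible complex representations.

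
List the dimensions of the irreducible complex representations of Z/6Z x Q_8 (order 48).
Dimensions: 1, 1, 1, 1, 1, 1, 1, 1, 1, 1, 1, 1, 1, 1, 1, 1, 1, 1, 1, 1, 1, 1, 1, 1, 2, 2, 2, 2, 2, 2

Argument: There are 30 irreducibles (= number of conjugacy classes). Their dimensions d_i satisfy sum d_i^2 = |G| = 48: 1 + 1 + 1 + 1 + 1 + 1 + 1 + 1 + 1 + 1 + 1 + 1 + 1 + 1 + 1 + 1 + 1 + 1 + 1 + 1 + 1 + 1 + 1 + 1 + 4 + 4 + 4 + 4 + 4 + 4 = 48. (For the product with Z/6Z: each of the 6 1-dim characters of Z/6Z tensors with each irrep of Q_8, giving 6 copies of each Q_8-dimension.)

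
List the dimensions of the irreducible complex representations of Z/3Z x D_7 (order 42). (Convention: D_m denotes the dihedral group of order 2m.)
Dimensions: 1, 1, 1, 1, 1, 1, 2, 2, 2, 2, 2, 2, 2, 2, 2

Working: There are 15 irreducibles (= number of conjugacy classes). Their dimensions d_i satisfy sum d_i^2 = |G| = 42: 1 + 1 + 1 + 1 + 1 + 1 + 4 + 4 + 4 + 4 + 4 + 4 + 4 + 4 + 4 = 42. (For the product with Z/3Z: each of the 3 1-dim characters of Z/3Z tensors with each irrep of D_7, giving 3 copies of each D_7-dimension.)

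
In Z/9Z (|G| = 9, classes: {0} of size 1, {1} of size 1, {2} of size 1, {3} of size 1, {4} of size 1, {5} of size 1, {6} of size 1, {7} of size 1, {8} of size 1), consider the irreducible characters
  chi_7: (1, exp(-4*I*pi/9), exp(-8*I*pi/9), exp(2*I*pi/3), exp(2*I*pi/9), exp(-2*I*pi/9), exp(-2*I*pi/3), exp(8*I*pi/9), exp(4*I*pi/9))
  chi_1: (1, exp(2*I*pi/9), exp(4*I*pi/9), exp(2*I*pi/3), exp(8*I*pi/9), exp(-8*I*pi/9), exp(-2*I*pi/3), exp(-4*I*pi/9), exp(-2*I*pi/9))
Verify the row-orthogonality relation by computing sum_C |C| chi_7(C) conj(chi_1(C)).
Sum = 0; so <chi_7, chi_1> = 0 (distinct irreducibles are orthogonal).

Proof sketch: Compute term by term over conjugacy classes (|C| * chi_7(C) * conj(chi_1(C))):
  1*(1)*conj(1) + 1*(exp(-4*I*pi/9))*conj(exp(2*I*pi/9)) + 1*(exp(-8*I*pi/9))*conj(exp(4*I*pi/9)) + 1*(exp(2*I*pi/3))*conj(exp(2*I*pi/3)) + 1*(exp(2*I*pi/9))*conj(exp(8*I*pi/9)) + 1*(exp(-2*I*pi/9))*conj(exp(-8*I*pi/9)) + 1*(exp(-2*I*pi/3))*conj(exp(-2*I*pi/3)) + 1*(exp(8*I*pi/9))*conj(exp(-4*I*pi/9)) + 1*(exp(4*I*pi/9))*conj(exp(-2*I*pi/9))
  = (1) + (exp(-2*I*pi/3)) + (exp(2*I*pi/3)) + (1) + (exp(-2*I*pi/3)) + (exp(2*I*pi/3)) + (1) + (exp(-2*I*pi/3)) + (exp(2*I*pi/3))
  = 0.
(Exp terms are combined using exp(i*s)*conj(exp(i*t)) = exp(i*(s-t)), and sums of them are collapsed using the identity that for every m > 1 the m distinct m-th roots of unity sum to 0, e.g. 1 + exp(2*I*pi/3) + exp(-2*I*pi/3) = 0.)
Dividing by |G| = 9 gives 0/9 = 0, matching the row-orthogonality relation <chi_7, chi_1> = [chi_7 = chi_1].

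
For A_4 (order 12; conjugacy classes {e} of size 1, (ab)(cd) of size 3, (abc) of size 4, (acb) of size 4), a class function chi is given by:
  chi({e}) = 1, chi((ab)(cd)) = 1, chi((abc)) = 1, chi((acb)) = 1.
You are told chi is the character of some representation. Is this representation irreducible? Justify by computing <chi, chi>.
Irreducible: <chi, chi> = 1.

Explanation: <chi, chi> = (1/|G|) sum_C |C| * |chi(C)|^2 = (1/12)[1*|1|^2 + 3*|1|^2 + 4*|1|^2 + 4*|1|^2]
  = (1/12)[(1) + (3) + (4) + (4)] = 12/12 = 1.
(Exp terms are combined using exp(i*s)*conj(exp(i*t)) = exp(i*(s-t)), and sums of them are collapsed using the identity that for every m > 1 the m distinct m-th roots of unity sum to 0, e.g. 1 + exp(2*I*pi/3) + exp(-2*I*pi/3) = 0.)
A character is irreducible iff <chi, chi> = 1, so this representation is irreducible.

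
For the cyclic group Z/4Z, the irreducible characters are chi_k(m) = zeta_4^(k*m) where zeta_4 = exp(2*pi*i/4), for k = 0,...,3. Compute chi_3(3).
chi_3(3) = zeta_4^9 = I

Explanation: chi_3(3) = zeta_4^(3*3) = zeta_4^9. Since zeta_4^4 = 1, this equals zeta_4^1 = exp(2*pi*i*1/4) = I.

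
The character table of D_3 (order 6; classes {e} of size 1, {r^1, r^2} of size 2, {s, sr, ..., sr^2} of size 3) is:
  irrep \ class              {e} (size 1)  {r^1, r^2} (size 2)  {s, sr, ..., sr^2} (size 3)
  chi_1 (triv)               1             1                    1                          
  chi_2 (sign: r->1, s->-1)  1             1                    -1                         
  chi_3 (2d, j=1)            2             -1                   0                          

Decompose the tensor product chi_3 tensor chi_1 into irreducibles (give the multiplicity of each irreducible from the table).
chi_3 tensor chi_1 = chi_3 (all other irreducibles have multiplicity 0).

Working: The character of a tensor product is the pointwise product (chi_3 * chi_1)(C) = chi_3(C) * chi_1(C):
  {e}: (2)*(1), {r^1, r^2}: (-1)*(1), {s, sr, ..., sr^2}: (0)*(1)
so (chi_3 * chi_1) takes values
  {e} -> 2, {r^1, r^2} -> -1, {s, sr, ..., sr^2} -> 0.
Now take the inner product of this character with each irreducible chi from the table, <chi_3*chi_1, chi> = (1/6) sum_C |C| (chi_3*chi_1)(C) conj(chi(C)):
  <chi_3*chi_1, chi_1> = (1/6)[1*(2)*conj(1) + 2*(-1)*conj(1) + 3*(0)*conj(1)]
      = (1/6)[(2) + (-2) + (0)] = 0/6 = 0
  <chi_3*chi_1, chi_2> = (1/6)[1*(2)*conj(1) + 2*(-1)*conj(1) + 3*(0)*conj(-1)]
      = (1/6)[(2) + (-2) + (0)] = 0/6 = 0
  <chi_3*chi_1, chi_3> = (1/6)[1*(2)*conj(2) + 2*(-1)*conj(-1) + 3*(0)*conj(0)]
      = (1/6)[(4) + (2) + (0)] = 6/6 = 1
Hence the multiplicities are chi_3: 1. Dimension check: dim(chi_3)*dim(chi_1) = 2*1 = 2 and sum (mult * dim) = 1*2 = 2.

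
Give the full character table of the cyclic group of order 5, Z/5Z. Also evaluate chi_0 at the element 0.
Character table of Z/5Z (irreps indexed chi_0,...,chi_4 with chi_k(m) = zeta_5^(k*m), zeta_5 = exp(2*pi*i/5)):
  irrep \ class  {0} (size 1)  {1} (size 1)    {2} (size 1)    {3} (size 1)    {4} (size 1)  
  chi_0          1             1               1               1               1             
  chi_1          1             exp(2*I*pi/5)   exp(4*I*pi/5)   exp(-4*I*pi/5)  exp(-2*I*pi/5)
  chi_2          1             exp(4*I*pi/5)   exp(-2*I*pi/5)  exp(2*I*pi/5)   exp(-4*I*pi/5)
  chi_3          1             exp(-4*I*pi/5)  exp(2*I*pi/5)   exp(-2*I*pi/5)  exp(4*I*pi/5) 
  chi_4          1             exp(-2*I*pi/5)  exp(-4*I*pi/5)  exp(4*I*pi/5)   exp(2*I*pi/5) 

Spot check: chi_0(0) = zeta_5^(0*0) = zeta_5^0 = 1.

Details: Z/5Z is abelian, so all 5 irreducible complex representations are 1-dimensional. They are given by chi_k(m) = zeta_5^(k*m) for k = 0,...,4. Row orthogonality: sum_m chi_k(m) conj(chi_l(m)) = 5 * [k = l].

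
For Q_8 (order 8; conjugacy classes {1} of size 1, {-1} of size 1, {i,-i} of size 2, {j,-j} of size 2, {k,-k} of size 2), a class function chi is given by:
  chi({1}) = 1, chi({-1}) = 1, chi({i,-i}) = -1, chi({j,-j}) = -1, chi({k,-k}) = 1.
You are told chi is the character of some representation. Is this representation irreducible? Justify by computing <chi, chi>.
Irreducible: <chi, chi> = 1.

Justification: <chi, chi> = (1/|G|) sum_C |C| * |chi(C)|^2 = (1/8)[1*|1|^2 + 1*|1|^2 + 2*|-1|^2 + 2*|-1|^2 + 2*|1|^2]
  = (1/8)[(1) + (1) + (2) + (2) + (2)] = 8/8 = 1.
A character is irreducible iff <chi, chi> = 1, so this representation is irreducible.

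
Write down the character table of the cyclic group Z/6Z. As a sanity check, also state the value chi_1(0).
Character table of Z/6Z (irreps indexed chi_0,...,chi_5 with chi_k(m) = zeta_6^(k*m), zeta_6 = exp(2*pi*i/6)):
  irrep \ class  {0} (size 1)  {1} (size 1)    {2} (size 1)    {3} (size 1)  {4} (size 1)    {5} (size 1)  
  chi_0          1             1               1               1             1               1             
  chi_1          1             exp(I*pi/3)     exp(2*I*pi/3)   -1            exp(-2*I*pi/3)  exp(-I*pi/3)  
  chi_2          1             exp(2*I*pi/3)   exp(-2*I*pi/3)  1             exp(2*I*pi/3)   exp(-2*I*pi/3)
  chi_3          1             -1              1               -1            1               -1            
  chi_4          1             exp(-2*I*pi/3)  exp(2*I*pi/3)   1             exp(-2*I*pi/3)  exp(2*I*pi/3) 
  chi_5          1             exp(-I*pi/3)    exp(-2*I*pi/3)  -1            exp(2*I*pi/3)   exp(I*pi/3)   

Spot check: chi_1(0) = zeta_6^(1*0) = zeta_6^0 = 1.

Reasoning: Z/6Z is abelian, so all 6 irreducible complex representations are 1-dimensional. They are given by chi_k(m) = zeta_6^(k*m) for k = 0,...,5. Row orthogonality: sum_m chi_k(m) conj(chi_l(m)) = 6 * [k = l].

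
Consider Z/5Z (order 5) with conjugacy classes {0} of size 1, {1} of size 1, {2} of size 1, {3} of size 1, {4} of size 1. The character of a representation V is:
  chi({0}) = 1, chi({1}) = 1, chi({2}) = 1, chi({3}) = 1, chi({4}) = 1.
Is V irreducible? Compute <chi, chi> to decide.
Irreducible: <chi, chi> = 1.

Derivation: <chi, chi> = (1/|G|) sum_C |C| * |chi(C)|^2 = (1/5)[1*|1|^2 + 1*|1|^2 + 1*|1|^2 + 1*|1|^2 + 1*|1|^2]
  = (1/5)[(1) + (1) + (1) + (1) + (1)] = 5/5 = 1.
(Exp terms are combined using exp(i*s)*conj(exp(i*t)) = exp(i*(s-t)), and sums of them are collapsed using the identity that for every m > 1 the m distinct m-th roots of unity sum to 0, e.g. 1 + exp(2*I*pi/3) + exp(-2*I*pi/3) = 0.)
A character is irreducible iff <chi, chi> = 1, so this representation is irreducible.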